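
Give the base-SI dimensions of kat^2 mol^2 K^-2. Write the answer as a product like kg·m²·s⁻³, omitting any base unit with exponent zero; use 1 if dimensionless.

s⁻²·K⁻²·mol⁴

kat = s⁻¹·mol.
So kat² = s⁻²·mol².
Combining: kat²·mol²·K⁻² = (s⁻²·mol²) · mol² · K⁻² = s⁻²·K⁻²·mol⁴.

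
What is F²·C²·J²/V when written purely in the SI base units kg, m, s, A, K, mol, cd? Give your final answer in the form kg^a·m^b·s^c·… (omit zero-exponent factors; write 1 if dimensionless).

F = C/V (capacitance = charge per voltage),
    = A·s/(kg·m²·s⁻³·A⁻¹) (substituting C and V),
    = kg⁻¹·m⁻²·s⁴·A².
So F² = kg⁻²·m⁻⁴·s⁸·A⁴.
C = A·s = s·A (charge = current × time).
So C² = s²·A².
V = W/A (potential = power per current),
    = kg·m²·s⁻³·A⁻¹.
So V⁻¹ = kg⁻¹·m⁻²·s³·A.
J = N·m (work = force × distance),
    = kg·m²·s⁻².
So J² = kg²·m⁴·s⁻⁴.
Combining: F²·C²·V⁻¹·J² = (kg⁻²·m⁻⁴·s⁸·A⁴) · (s²·A²) · (kg⁻¹·m⁻²·s³·A) · (kg²·m⁴·s⁻⁴) = kg⁻¹·m⁻²·s⁹·A⁷.

kg⁻¹·m⁻²·s⁹·A⁷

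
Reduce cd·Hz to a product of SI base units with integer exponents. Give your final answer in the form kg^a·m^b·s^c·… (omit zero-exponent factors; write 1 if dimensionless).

s⁻¹·cd

Hz = s⁻¹.
Combining: cd·Hz = cd · s⁻¹ = s⁻¹·cd.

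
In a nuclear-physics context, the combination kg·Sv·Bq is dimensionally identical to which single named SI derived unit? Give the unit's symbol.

Sv = m²·s⁻².
Bq = s⁻¹.
Combining: kg·Sv·Bq = kg · (m²·s⁻²) · s⁻¹ = kg·m²·s⁻³.
kg·m²·s⁻³ is the base-SI form of the watt.

W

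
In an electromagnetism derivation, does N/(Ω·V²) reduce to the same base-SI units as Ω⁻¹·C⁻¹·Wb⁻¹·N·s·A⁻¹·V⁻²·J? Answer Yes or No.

Left side:
  Ω = V/A (resistance = voltage per current),
      = kg·m²·s⁻³·A⁻².
  So Ω⁻¹ = kg⁻¹·m⁻²·s³·A².
  N = kg·m/s² = kg·m·s⁻² (force = mass × acceleration).
  V = W/A (potential = power per current),
      = kg·m²·s⁻³·A⁻¹.
  So V⁻² = kg⁻²·m⁻⁴·s⁶·A².
  Combining: Ω⁻¹·N·V⁻² = (kg⁻¹·m⁻²·s³·A²) · (kg·m·s⁻²) · (kg⁻²·m⁻⁴·s⁶·A²) = kg⁻²·m⁻⁵·s⁷·A⁴.
Right side:
  Ω = kg·m²·s⁻³·A⁻².
  So Ω⁻¹ = kg⁻¹·m⁻²·s³·A².
  C = s·A.
  So C⁻¹ = s⁻¹·A⁻¹.
  Wb = kg·m²·s⁻²·A⁻¹.
  So Wb⁻¹ = kg⁻¹·m⁻²·s²·A.
  N = kg·m·s⁻².
  V = kg·m²·s⁻³·A⁻¹.
  So V⁻² = kg⁻²·m⁻⁴·s⁶·A².
  J = kg·m²·s⁻².
  Combining: Ω⁻¹·C⁻¹·Wb⁻¹·N·s·A⁻¹·V⁻²·J = (kg⁻¹·m⁻²·s³·A²) · (s⁻¹·A⁻¹) · (kg⁻¹·m⁻²·s²·A) · (kg·m·s⁻²) · s · A⁻¹ · (kg⁻²·m⁻⁴·s⁶·A²) · (kg·m²·s⁻²) = kg⁻²·m⁻⁵·s⁷·A³.
Left is kg⁻²·m⁻⁵·s⁷·A⁴; right is kg⁻²·m⁻⁵·s⁷·A³ — different.

No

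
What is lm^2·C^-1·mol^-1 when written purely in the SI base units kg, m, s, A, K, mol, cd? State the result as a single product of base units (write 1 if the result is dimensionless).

s⁻¹·A⁻¹·mol⁻¹·cd²

lm = cd·sr = cd (luminous flux; sr is dimensionless).
So lm² = cd².
C = A·s = s·A (charge = current × time).
So C⁻¹ = s⁻¹·A⁻¹.
Combining: lm²·C⁻¹·mol⁻¹ = cd² · (s⁻¹·A⁻¹) · mol⁻¹ = s⁻¹·A⁻¹·mol⁻¹·cd².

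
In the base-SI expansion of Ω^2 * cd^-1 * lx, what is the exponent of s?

Ω = V/A (resistance = voltage per current),
    = kg·m²·s⁻³·A⁻².
So Ω² = kg²·m⁴·s⁻⁶·A⁻⁴.
lx = lm/m² (illuminance = luminous flux per area),
    = m⁻²·cd.
Combining: Ω²·cd⁻¹·lx = (kg²·m⁴·s⁻⁶·A⁻⁴) · cd⁻¹ · (m⁻²·cd) = kg²·m²·s⁻⁶·A⁻⁴.
The exponent of s is -6.

-6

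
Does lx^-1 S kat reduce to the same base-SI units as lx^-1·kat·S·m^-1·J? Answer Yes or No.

No

Left side:
  lx = lm/m² (illuminance = luminous flux per area),
      = m⁻²·cd.
  So lx⁻¹ = m²·cd⁻¹.
  S = 1/Ω (conductance is reciprocal resistance),
      = kg⁻¹·m⁻²·s³·A².
  kat = mol/s = s⁻¹·mol (catalytic activity).
  Combining: lx⁻¹·S·kat = (m²·cd⁻¹) · (kg⁻¹·m⁻²·s³·A²) · (s⁻¹·mol) = kg⁻¹·s²·A²·mol·cd⁻¹.
Right side:
  lx = lm/m² (illuminance = luminous flux per area),
      = m⁻²·cd.
  So lx⁻¹ = m²·cd⁻¹.
  kat = mol/s = s⁻¹·mol (catalytic activity).
  S = 1/Ω (conductance is reciprocal resistance),
      = kg⁻¹·m⁻²·s³·A².
  J = N·m (work = force × distance),
      = kg·m²·s⁻².
  Combining: lx⁻¹·kat·S·m⁻¹·J = (m²·cd⁻¹) · (s⁻¹·mol) · (kg⁻¹·m⁻²·s³·A²) · m⁻¹ · (kg·m²·s⁻²) = m·A²·mol·cd⁻¹.
Left is kg⁻¹·s²·A²·mol·cd⁻¹; right is m·A²·mol·cd⁻¹ — different.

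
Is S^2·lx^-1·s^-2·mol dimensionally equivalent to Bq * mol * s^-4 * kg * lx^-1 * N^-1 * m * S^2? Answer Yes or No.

Left side:
  S = 1/Ω (conductance is reciprocal resistance),
      = kg⁻¹·m⁻²·s³·A².
  So S² = kg⁻²·m⁻⁴·s⁶·A⁴.
  lx = lm/m² (illuminance = luminous flux per area),
      = m⁻²·cd.
  So lx⁻¹ = m²·cd⁻¹.
  Combining: S²·lx⁻¹·s⁻²·mol = (kg⁻²·m⁻⁴·s⁶·A⁴) · (m²·cd⁻¹) · s⁻² · mol = kg⁻²·m⁻²·s⁴·A⁴·mol·cd⁻¹.
Right side:
  Bq = 1/s = s⁻¹ (activity is decays per second).
  lx = lm/m² (illuminance = luminous flux per area),
      = m⁻²·cd.
  So lx⁻¹ = m²·cd⁻¹.
  N = kg·m/s² = kg·m·s⁻² (force = mass × acceleration).
  So N⁻¹ = kg⁻¹·m⁻¹·s².
  S = 1/Ω (conductance is reciprocal resistance),
      = kg⁻¹·m⁻²·s³·A².
  So S² = kg⁻²·m⁻⁴·s⁶·A⁴.
  Combining: Bq·mol·s⁻⁴·kg·lx⁻¹·N⁻¹·m·S² = s⁻¹ · mol · s⁻⁴ · kg · (m²·cd⁻¹) · (kg⁻¹·m⁻¹·s²) · m · (kg⁻²·m⁻⁴·s⁶·A⁴) = kg⁻²·m⁻²·s³·A⁴·mol·cd⁻¹.
Left is kg⁻²·m⁻²·s⁴·A⁴·mol·cd⁻¹; right is kg⁻²·m⁻²·s³·A⁴·mol·cd⁻¹ — different.

No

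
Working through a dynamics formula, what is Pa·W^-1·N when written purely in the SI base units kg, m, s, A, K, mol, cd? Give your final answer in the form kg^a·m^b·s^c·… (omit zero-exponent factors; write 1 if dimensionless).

kg·m⁻²·s⁻¹

Pa = N/m² (pressure = force per area),
    = kg·m⁻¹·s⁻².
W = J/s (power = energy per time),
    = kg·m²·s⁻³.
So W⁻¹ = kg⁻¹·m⁻²·s³.
N = kg·m/s² = kg·m·s⁻² (force = mass × acceleration).
Combining: Pa·W⁻¹·N = (kg·m⁻¹·s⁻²) · (kg⁻¹·m⁻²·s³) · (kg·m·s⁻²) = kg·m⁻²·s⁻¹.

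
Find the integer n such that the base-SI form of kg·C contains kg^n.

C = A·s = s·A (charge = current × time).
Combining: kg·C = kg · (s·A) = kg·s·A.
The exponent of kg is 1.

1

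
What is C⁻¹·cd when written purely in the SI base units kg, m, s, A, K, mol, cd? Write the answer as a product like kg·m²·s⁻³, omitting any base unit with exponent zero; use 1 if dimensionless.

C = s·A.
So C⁻¹ = s⁻¹·A⁻¹.
Combining: C⁻¹·cd = (s⁻¹·A⁻¹) · cd = s⁻¹·A⁻¹·cd.

s⁻¹·A⁻¹·cd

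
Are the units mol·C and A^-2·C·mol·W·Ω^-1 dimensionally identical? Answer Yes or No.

Yes

Left side:
  C = A·s = s·A (charge = current × time).
  Combining: mol·C = mol · (s·A) = s·A·mol.
Right side:
  C = A·s = s·A (charge = current × time).
  W = J/s (power = energy per time),
      = kg·m²·s⁻³.
  Ω = V/A (resistance = voltage per current),
      = kg·m²·s⁻³·A⁻².
  So Ω⁻¹ = kg⁻¹·m⁻²·s³·A².
  Combining: A⁻²·C·mol·W·Ω⁻¹ = A⁻² · (s·A) · mol · (kg·m²·s⁻³) · (kg⁻¹·m⁻²·s³·A²) = s·A·mol.
Both reduce to s·A·mol.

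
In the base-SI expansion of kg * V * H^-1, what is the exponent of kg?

V = kg·m²·s⁻³·A⁻¹.
H = kg·m²·s⁻²·A⁻².
So H⁻¹ = kg⁻¹·m⁻²·s²·A².
Combining: kg·V·H⁻¹ = kg · (kg·m²·s⁻³·A⁻¹) · (kg⁻¹·m⁻²·s²·A²) = kg·s⁻¹·A.
The exponent of kg is 1.

1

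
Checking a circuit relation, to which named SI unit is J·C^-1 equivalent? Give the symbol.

V

J = N·m (work = force × distance),
    = kg·m²·s⁻².
C = A·s = s·A (charge = current × time).
So C⁻¹ = s⁻¹·A⁻¹.
Combining: J·C⁻¹ = (kg·m²·s⁻²) · (s⁻¹·A⁻¹) = kg·m²·s⁻³·A⁻¹.
kg·m²·s⁻³·A⁻¹ is the base-SI form of the volt.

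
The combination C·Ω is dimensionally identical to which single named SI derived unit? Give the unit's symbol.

Wb

C = s·A.
Ω = kg·m²·s⁻³·A⁻².
Combining: C·Ω = (s·A) · (kg·m²·s⁻³·A⁻²) = kg·m²·s⁻²·A⁻¹.
kg·m²·s⁻²·A⁻¹ is the base-SI form of the weber.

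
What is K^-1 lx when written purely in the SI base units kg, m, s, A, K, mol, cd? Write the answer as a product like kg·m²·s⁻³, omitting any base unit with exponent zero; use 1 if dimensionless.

lx = m⁻²·cd.
Combining: K⁻¹·lx = K⁻¹ · (m⁻²·cd) = m⁻²·K⁻¹·cd.

m⁻²·K⁻¹·cd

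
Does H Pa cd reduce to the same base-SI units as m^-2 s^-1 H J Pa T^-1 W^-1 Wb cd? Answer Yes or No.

Left side:
  H = kg·m²·s⁻²·A⁻².
  Pa = kg·m⁻¹·s⁻².
  Combining: H·Pa·cd = (kg·m²·s⁻²·A⁻²) · (kg·m⁻¹·s⁻²) · cd = kg²·m·s⁻⁴·A⁻²·cd.
Right side:
  H = kg·m²·s⁻²·A⁻².
  J = kg·m²·s⁻².
  Pa = kg·m⁻¹·s⁻².
  T = kg·s⁻²·A⁻¹.
  So T⁻¹ = kg⁻¹·s²·A.
  W = kg·m²·s⁻³.
  So W⁻¹ = kg⁻¹·m⁻²·s³.
  Wb = kg·m²·s⁻²·A⁻¹.
  Combining: m⁻²·s⁻¹·H·J·Pa·T⁻¹·W⁻¹·Wb·cd = m⁻² · s⁻¹ · (kg·m²·s⁻²·A⁻²) · (kg·m²·s⁻²) · (kg·m⁻¹·s⁻²) · (kg⁻¹·s²·A) · (kg⁻¹·m⁻²·s³) · (kg·m²·s⁻²·A⁻¹) · cd = kg²·m·s⁻⁴·A⁻²·cd.
Both reduce to kg²·m·s⁻⁴·A⁻²·cd.

Yes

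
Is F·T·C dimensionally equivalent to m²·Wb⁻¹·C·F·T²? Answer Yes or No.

Left side:
  F = C/V (capacitance = charge per voltage),
      = A·s/(kg·m²·s⁻³·A⁻¹) (substituting C and V),
      = kg⁻¹·m⁻²·s⁴·A².
  T = Wb/m² (flux density = flux per area),
      = kg·s⁻²·A⁻¹.
  C = A·s = s·A (charge = current × time).
  Combining: F·T·C = (kg⁻¹·m⁻²·s⁴·A²) · (kg·s⁻²·A⁻¹) · (s·A) = m⁻²·s³·A².
Right side:
  Wb = kg·m²·s⁻²·A⁻¹.
  So Wb⁻¹ = kg⁻¹·m⁻²·s²·A.
  C = s·A.
  F = kg⁻¹·m⁻²·s⁴·A².
  T = kg·s⁻²·A⁻¹.
  So T² = kg²·s⁻⁴·A⁻².
  Combining: m²·Wb⁻¹·C·F·T² = m² · (kg⁻¹·m⁻²·s²·A) · (s·A) · (kg⁻¹·m⁻²·s⁴·A²) · (kg²·s⁻⁴·A⁻²) = m⁻²·s³·A².
Both reduce to m⁻²·s³·A².

Yes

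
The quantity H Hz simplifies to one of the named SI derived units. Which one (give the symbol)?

H = Wb/A (inductance = flux per current),
    = kg·m²·s⁻²·A⁻².
Hz = 1/s = s⁻¹ (frequency is cycles per second).
Combining: H·Hz = (kg·m²·s⁻²·A⁻²) · s⁻¹ = kg·m²·s⁻³·A⁻².
kg·m²·s⁻³·A⁻² is the base-SI form of the ohm.

Ω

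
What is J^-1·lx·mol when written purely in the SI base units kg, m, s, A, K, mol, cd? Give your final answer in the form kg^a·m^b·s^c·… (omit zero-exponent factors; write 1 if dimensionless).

J = N·m (work = force × distance),
    = kg·m²·s⁻².
So J⁻¹ = kg⁻¹·m⁻²·s².
lx = lm/m² (illuminance = luminous flux per area),
    = m⁻²·cd.
Combining: J⁻¹·lx·mol = (kg⁻¹·m⁻²·s²) · (m⁻²·cd) · mol = kg⁻¹·m⁻⁴·s²·mol·cd.

kg⁻¹·m⁻⁴·s²·mol·cd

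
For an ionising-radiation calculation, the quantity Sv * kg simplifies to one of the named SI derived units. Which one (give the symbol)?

Sv = m²·s⁻².
Combining: Sv·kg = (m²·s⁻²) · kg = kg·m²·s⁻².
kg·m²·s⁻² is the base-SI form of the joule.

J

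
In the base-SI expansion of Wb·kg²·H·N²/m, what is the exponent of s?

Wb = V·s (flux: a volt is a weber per second),
    = kg·m²·s⁻²·A⁻¹.
H = Wb/A (inductance = flux per current),
    = kg·m²·s⁻²·A⁻².
N = kg·m/s² = kg·m·s⁻² (force = mass × acceleration).
So N² = kg²·m²·s⁻⁴.
Combining: Wb·kg²·H·N²·m⁻¹ = (kg·m²·s⁻²·A⁻¹) · kg² · (kg·m²·s⁻²·A⁻²) · (kg²·m²·s⁻⁴) · m⁻¹ = kg⁶·m⁵·s⁻⁸·A⁻³.
The exponent of s is -8.

-8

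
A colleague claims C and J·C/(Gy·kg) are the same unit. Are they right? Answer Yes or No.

Left side:
  C = A·s = s·A (charge = current × time).
Right side:
  Gy = m²·s⁻².
  So Gy⁻¹ = m⁻²·s².
  J = kg·m²·s⁻².
  C = s·A.
  Combining: Gy⁻¹·J·kg⁻¹·C = (m⁻²·s²) · (kg·m²·s⁻²) · kg⁻¹ · (s·A) = s·A.
Both reduce to s·A.

Yes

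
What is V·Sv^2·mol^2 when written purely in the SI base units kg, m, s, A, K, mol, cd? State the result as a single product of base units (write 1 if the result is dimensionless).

kg·m⁶·s⁻⁷·A⁻¹·mol²

V = W/A (potential = power per current),
    = kg·m²·s⁻³·A⁻¹.
Sv = J/kg (equivalent dose = energy per mass),
    = m²·s⁻².
So Sv² = m⁴·s⁻⁴.
Combining: V·Sv²·mol² = (kg·m²·s⁻³·A⁻¹) · (m⁴·s⁻⁴) · mol² = kg·m⁶·s⁻⁷·A⁻¹·mol².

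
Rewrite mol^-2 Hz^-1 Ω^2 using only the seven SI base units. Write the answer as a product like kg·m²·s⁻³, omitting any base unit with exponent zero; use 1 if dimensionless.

kg²·m⁴·s⁻⁵·A⁻⁴·mol⁻²

Hz = s⁻¹.
So Hz⁻¹ = s.
Ω = kg·m²·s⁻³·A⁻².
So Ω² = kg²·m⁴·s⁻⁶·A⁻⁴.
Combining: mol⁻²·Hz⁻¹·Ω² = mol⁻² · s · (kg²·m⁴·s⁻⁶·A⁻⁴) = kg²·m⁴·s⁻⁵·A⁻⁴·mol⁻².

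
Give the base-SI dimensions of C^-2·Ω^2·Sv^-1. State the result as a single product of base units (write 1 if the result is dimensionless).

kg²·m²·s⁻⁶·A⁻⁶

C = A·s = s·A (charge = current × time).
So C⁻² = s⁻²·A⁻².
Ω = V/A (resistance = voltage per current),
    = kg·m²·s⁻³·A⁻².
So Ω² = kg²·m⁴·s⁻⁶·A⁻⁴.
Sv = J/kg (equivalent dose = energy per mass),
    = m²·s⁻².
So Sv⁻¹ = m⁻²·s².
Combining: C⁻²·Ω²·Sv⁻¹ = (s⁻²·A⁻²) · (kg²·m⁴·s⁻⁶·A⁻⁴) · (m⁻²·s²) = kg²·m²·s⁻⁶·A⁻⁶.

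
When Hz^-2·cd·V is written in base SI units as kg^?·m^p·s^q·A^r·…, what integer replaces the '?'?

Hz = 1/s = s⁻¹ (frequency is cycles per second).
So Hz⁻² = s².
V = W/A (potential = power per current),
    = kg·m²·s⁻³·A⁻¹.
Combining: Hz⁻²·cd·V = s² · cd · (kg·m²·s⁻³·A⁻¹) = kg·m²·s⁻¹·A⁻¹·cd.
The exponent of kg is 1.

1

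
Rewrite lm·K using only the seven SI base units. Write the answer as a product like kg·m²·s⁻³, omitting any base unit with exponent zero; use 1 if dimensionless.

K·cd

lm = cd.
Combining: lm·K = cd · K = K·cd.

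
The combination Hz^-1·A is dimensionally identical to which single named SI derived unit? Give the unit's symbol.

C

Hz = 1/s = s⁻¹ (frequency is cycles per second).
So Hz⁻¹ = s.
Combining: Hz⁻¹·A = s · A = s·A.
s·A is the base-SI form of the coulomb.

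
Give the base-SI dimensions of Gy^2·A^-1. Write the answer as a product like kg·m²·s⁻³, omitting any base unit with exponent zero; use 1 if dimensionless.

m⁴·s⁻⁴·A⁻¹

Gy = m²·s⁻².
So Gy² = m⁴·s⁻⁴.
Combining: Gy²·A⁻¹ = (m⁴·s⁻⁴) · A⁻¹ = m⁴·s⁻⁴·A⁻¹.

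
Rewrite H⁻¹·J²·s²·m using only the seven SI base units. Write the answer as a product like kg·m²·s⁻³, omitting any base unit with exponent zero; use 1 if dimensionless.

H = Wb/A (inductance = flux per current),
    = kg·m²·s⁻²·A⁻².
So H⁻¹ = kg⁻¹·m⁻²·s²·A².
J = N·m (work = force × distance),
    = kg·m²·s⁻².
So J² = kg²·m⁴·s⁻⁴.
Combining: H⁻¹·J²·s²·m = (kg⁻¹·m⁻²·s²·A²) · (kg²·m⁴·s⁻⁴) · s² · m = kg·m³·A².

kg·m³·A²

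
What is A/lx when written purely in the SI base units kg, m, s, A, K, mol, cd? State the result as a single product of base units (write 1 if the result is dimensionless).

lx = lm/m² (illuminance = luminous flux per area),
    = m⁻²·cd.
So lx⁻¹ = m²·cd⁻¹.
Combining: A·lx⁻¹ = A · (m²·cd⁻¹) = m²·A·cd⁻¹.

m²·A·cd⁻¹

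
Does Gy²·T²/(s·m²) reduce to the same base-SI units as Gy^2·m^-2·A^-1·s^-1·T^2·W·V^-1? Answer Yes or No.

Left side:
  Gy = J/kg (absorbed dose = energy per mass),
      = m²·s⁻².
  So Gy² = m⁴·s⁻⁴.
  T = Wb/m² (flux density = flux per area),
      = kg·s⁻²·A⁻¹.
  So T² = kg²·s⁻⁴·A⁻².
  Combining: Gy²·T²·s⁻¹·m⁻² = (m⁴·s⁻⁴) · (kg²·s⁻⁴·A⁻²) · s⁻¹ · m⁻² = kg²·m²·s⁻⁹·A⁻².
Right side:
  Gy = m²·s⁻².
  So Gy² = m⁴·s⁻⁴.
  T = kg·s⁻²·A⁻¹.
  So T² = kg²·s⁻⁴·A⁻².
  W = kg·m²·s⁻³.
  V = kg·m²·s⁻³·A⁻¹.
  So V⁻¹ = kg⁻¹·m⁻²·s³·A.
  Combining: Gy²·m⁻²·A⁻¹·s⁻¹·T²·W·V⁻¹ = (m⁴·s⁻⁴) · m⁻² · A⁻¹ · s⁻¹ · (kg²·s⁻⁴·A⁻²) · (kg·m²·s⁻³) · (kg⁻¹·m⁻²·s³·A) = kg²·m²·s⁻⁹·A⁻².
Both reduce to kg²·m²·s⁻⁹·A⁻².

Yes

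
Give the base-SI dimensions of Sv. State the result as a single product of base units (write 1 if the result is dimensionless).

Sv = m²·s⁻².

m²·s⁻²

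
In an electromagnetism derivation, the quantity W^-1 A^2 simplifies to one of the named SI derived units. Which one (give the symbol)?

S

W = J/s (power = energy per time),
    = kg·m²·s⁻³.
So W⁻¹ = kg⁻¹·m⁻²·s³.
Combining: W⁻¹·A² = (kg⁻¹·m⁻²·s³) · A² = kg⁻¹·m⁻²·s³·A².
kg⁻¹·m⁻²·s³·A² is the base-SI form of the siemens.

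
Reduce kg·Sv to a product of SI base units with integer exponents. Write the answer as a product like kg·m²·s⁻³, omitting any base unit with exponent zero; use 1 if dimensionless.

Sv = J/kg (equivalent dose = energy per mass),
    = m²·s⁻².
Combining: kg·Sv = kg · (m²·s⁻²) = kg·m²·s⁻².

kg·m²·s⁻²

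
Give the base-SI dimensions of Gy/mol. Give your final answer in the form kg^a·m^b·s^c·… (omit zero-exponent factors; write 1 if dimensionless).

Gy = m²·s⁻².
Combining: Gy·mol⁻¹ = (m²·s⁻²) · mol⁻¹ = m²·s⁻²·mol⁻¹.

m²·s⁻²·mol⁻¹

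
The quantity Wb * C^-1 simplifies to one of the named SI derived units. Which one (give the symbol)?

Wb = kg·m²·s⁻²·A⁻¹.
C = s·A.
So C⁻¹ = s⁻¹·A⁻¹.
Combining: Wb·C⁻¹ = (kg·m²·s⁻²·A⁻¹) · (s⁻¹·A⁻¹) = kg·m²·s⁻³·A⁻².
kg·m²·s⁻³·A⁻² is the base-SI form of the ohm.

Ω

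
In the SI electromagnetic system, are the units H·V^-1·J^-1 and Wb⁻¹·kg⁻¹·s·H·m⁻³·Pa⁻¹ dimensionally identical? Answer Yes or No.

Left side:
  H = Wb/A (inductance = flux per current),
      = kg·m²·s⁻²·A⁻².
  V = W/A (potential = power per current),
      = kg·m²·s⁻³·A⁻¹.
  So V⁻¹ = kg⁻¹·m⁻²·s³·A.
  J = N·m (work = force × distance),
      = kg·m²·s⁻².
  So J⁻¹ = kg⁻¹·m⁻²·s².
  Combining: H·V⁻¹·J⁻¹ = (kg·m²·s⁻²·A⁻²) · (kg⁻¹·m⁻²·s³·A) · (kg⁻¹·m⁻²·s²) = kg⁻¹·m⁻²·s³·A⁻¹.
Right side:
  Wb = V·s (flux: a volt is a weber per second),
      = kg·m²·s⁻²·A⁻¹.
  So Wb⁻¹ = kg⁻¹·m⁻²·s²·A.
  H = Wb/A (inductance = flux per current),
      = kg·m²·s⁻²·A⁻².
  Pa = N/m² (pressure = force per area),
      = kg·m⁻¹·s⁻².
  So Pa⁻¹ = kg⁻¹·m·s².
  Combining: Wb⁻¹·kg⁻¹·s·H·m⁻³·Pa⁻¹ = (kg⁻¹·m⁻²·s²·A) · kg⁻¹ · s · (kg·m²·s⁻²·A⁻²) · m⁻³ · (kg⁻¹·m·s²) = kg⁻²·m⁻²·s³·A⁻¹.
Left is kg⁻¹·m⁻²·s³·A⁻¹; right is kg⁻²·m⁻²·s³·A⁻¹ — different.

No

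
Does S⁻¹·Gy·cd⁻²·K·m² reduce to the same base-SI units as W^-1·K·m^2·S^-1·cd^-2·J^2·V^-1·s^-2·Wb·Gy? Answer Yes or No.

Left side:
  S = kg⁻¹·m⁻²·s³·A².
  So S⁻¹ = kg·m²·s⁻³·A⁻².
  Gy = m²·s⁻².
  Combining: S⁻¹·Gy·cd⁻²·K·m² = (kg·m²·s⁻³·A⁻²) · (m²·s⁻²) · cd⁻² · K · m² = kg·m⁶·s⁻⁵·A⁻²·K·cd⁻².
Right side:
  W = J/s (power = energy per time),
      = kg·m²·s⁻³.
  So W⁻¹ = kg⁻¹·m⁻²·s³.
  S = 1/Ω (conductance is reciprocal resistance),
      = kg⁻¹·m⁻²·s³·A².
  So S⁻¹ = kg·m²·s⁻³·A⁻².
  J = N·m (work = force × distance),
      = kg·m²·s⁻².
  So J² = kg²·m⁴·s⁻⁴.
  V = W/A (potential = power per current),
      = kg·m²·s⁻³·A⁻¹.
  So V⁻¹ = kg⁻¹·m⁻²·s³·A.
  Wb = V·s (flux: a volt is a weber per second),
      = kg·m²·s⁻²·A⁻¹.
  Gy = J/kg (absorbed dose = energy per mass),
      = m²·s⁻².
  Combining: W⁻¹·K·m²·S⁻¹·cd⁻²·J²·V⁻¹·s⁻²·Wb·Gy = (kg⁻¹·m⁻²·s³) · K · m² · (kg·m²·s⁻³·A⁻²) · cd⁻² · (kg²·m⁴·s⁻⁴) · (kg⁻¹·m⁻²·s³·A) · s⁻² · (kg·m²·s⁻²·A⁻¹) · (m²·s⁻²) = kg²·m⁸·s⁻⁷·A⁻²·K·cd⁻².
Left is kg·m⁶·s⁻⁵·A⁻²·K·cd⁻²; right is kg²·m⁸·s⁻⁷·A⁻²·K·cd⁻² — different.

No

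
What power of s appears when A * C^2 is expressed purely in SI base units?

C = A·s = s·A (charge = current × time).
So C² = s²·A².
Combining: A·C² = A · (s²·A²) = s²·A³.
The exponent of s is 2.

2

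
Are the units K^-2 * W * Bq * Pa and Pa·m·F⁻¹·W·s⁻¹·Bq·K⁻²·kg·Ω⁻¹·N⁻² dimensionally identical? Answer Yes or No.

No

Left side:
  W = kg·m²·s⁻³.
  Bq = s⁻¹.
  Pa = kg·m⁻¹·s⁻².
  Combining: K⁻²·W·Bq·Pa = K⁻² · (kg·m²·s⁻³) · s⁻¹ · (kg·m⁻¹·s⁻²) = kg²·m·s⁻⁶·K⁻².
Right side:
  Pa = N/m² (pressure = force per area),
      = kg·m⁻¹·s⁻².
  F = C/V (capacitance = charge per voltage),
      = A·s/(kg·m²·s⁻³·A⁻¹) (substituting C and V),
      = kg⁻¹·m⁻²·s⁴·A².
  So F⁻¹ = kg·m²·s⁻⁴·A⁻².
  W = J/s (power = energy per time),
      = kg·m²·s⁻³.
  Bq = 1/s = s⁻¹ (activity is decays per second).
  Ω = V/A (resistance = voltage per current),
      = kg·m²·s⁻³·A⁻².
  So Ω⁻¹ = kg⁻¹·m⁻²·s³·A².
  N = kg·m/s² = kg·m·s⁻² (force = mass × acceleration).
  So N⁻² = kg⁻²·m⁻²·s⁴.
  Combining: Pa·m·F⁻¹·W·s⁻¹·Bq·K⁻²·kg·Ω⁻¹·N⁻² = (kg·m⁻¹·s⁻²) · m · (kg·m²·s⁻⁴·A⁻²) · (kg·m²·s⁻³) · s⁻¹ · s⁻¹ · K⁻² · kg · (kg⁻¹·m⁻²·s³·A²) · (kg⁻²·m⁻²·s⁴) = kg·s⁻⁴·K⁻².
Left is kg²·m·s⁻⁶·K⁻²; right is kg·s⁻⁴·K⁻² — different.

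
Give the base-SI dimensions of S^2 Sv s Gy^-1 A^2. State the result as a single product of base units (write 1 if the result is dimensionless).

S = kg⁻¹·m⁻²·s³·A².
So S² = kg⁻²·m⁻⁴·s⁶·A⁴.
Sv = m²·s⁻².
Gy = m²·s⁻².
So Gy⁻¹ = m⁻²·s².
Combining: S²·Sv·s·Gy⁻¹·A² = (kg⁻²·m⁻⁴·s⁶·A⁴) · (m²·s⁻²) · s · (m⁻²·s²) · A² = kg⁻²·m⁻⁴·s⁷·A⁶.

kg⁻²·m⁻⁴·s⁷·A⁶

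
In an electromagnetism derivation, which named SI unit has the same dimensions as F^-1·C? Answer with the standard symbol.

F = kg⁻¹·m⁻²·s⁴·A².
So F⁻¹ = kg·m²·s⁻⁴·A⁻².
C = s·A.
Combining: F⁻¹·C = (kg·m²·s⁻⁴·A⁻²) · (s·A) = kg·m²·s⁻³·A⁻¹.
kg·m²·s⁻³·A⁻¹ is the base-SI form of the volt.

V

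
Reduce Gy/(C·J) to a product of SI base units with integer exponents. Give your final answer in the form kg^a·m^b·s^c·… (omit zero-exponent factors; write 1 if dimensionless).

C = A·s = s·A (charge = current × time).
So C⁻¹ = s⁻¹·A⁻¹.
J = N·m (work = force × distance),
    = kg·m²·s⁻².
So J⁻¹ = kg⁻¹·m⁻²·s².
Gy = J/kg (absorbed dose = energy per mass),
    = m²·s⁻².
Combining: C⁻¹·J⁻¹·Gy = (s⁻¹·A⁻¹) · (kg⁻¹·m⁻²·s²) · (m²·s⁻²) = kg⁻¹·s⁻¹·A⁻¹.

kg⁻¹·s⁻¹·A⁻¹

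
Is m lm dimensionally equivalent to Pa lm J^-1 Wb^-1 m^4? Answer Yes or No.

Left side:
  lm = cd·sr = cd (luminous flux; sr is dimensionless).
  Combining: m·lm = m · cd = m·cd.
Right side:
  Pa = kg·m⁻¹·s⁻².
  lm = cd.
  J = kg·m²·s⁻².
  So J⁻¹ = kg⁻¹·m⁻²·s².
  Wb = kg·m²·s⁻²·A⁻¹.
  So Wb⁻¹ = kg⁻¹·m⁻²·s²·A.
  Combining: Pa·lm·J⁻¹·Wb⁻¹·m⁴ = (kg·m⁻¹·s⁻²) · cd · (kg⁻¹·m⁻²·s²) · (kg⁻¹·m⁻²·s²·A) · m⁴ = kg⁻¹·m⁻¹·s²·A·cd.
Left is m·cd; right is kg⁻¹·m⁻¹·s²·A·cd — different.

No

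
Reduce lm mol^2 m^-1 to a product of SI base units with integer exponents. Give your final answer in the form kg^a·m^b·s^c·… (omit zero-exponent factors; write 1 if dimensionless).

m⁻¹·mol²·cd

lm = cd·sr = cd (luminous flux; sr is dimensionless).
Combining: lm·mol²·m⁻¹ = cd · mol² · m⁻¹ = m⁻¹·mol²·cd.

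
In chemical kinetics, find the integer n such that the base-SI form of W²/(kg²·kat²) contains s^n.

W = J/s (power = energy per time),
    = kg·m²·s⁻³.
So W² = kg²·m⁴·s⁻⁶.
kat = mol/s = s⁻¹·mol (catalytic activity).
So kat⁻² = s²·mol⁻².
Combining: W²·kg⁻²·kat⁻² = (kg²·m⁴·s⁻⁶) · kg⁻² · (s²·mol⁻²) = m⁴·s⁻⁴·mol⁻².
The exponent of s is -4.

-4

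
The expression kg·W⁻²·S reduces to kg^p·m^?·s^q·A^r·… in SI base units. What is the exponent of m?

-6

W = J/s (power = energy per time),
    = kg·m²·s⁻³.
So W⁻² = kg⁻²·m⁻⁴·s⁶.
S = 1/Ω (conductance is reciprocal resistance),
    = kg⁻¹·m⁻²·s³·A².
Combining: kg·W⁻²·S = kg · (kg⁻²·m⁻⁴·s⁶) · (kg⁻¹·m⁻²·s³·A²) = kg⁻²·m⁻⁶·s⁹·A².
The exponent of m is -6.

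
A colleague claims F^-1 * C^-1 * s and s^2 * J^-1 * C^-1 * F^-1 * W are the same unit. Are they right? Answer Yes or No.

Left side:
  F = C/V (capacitance = charge per voltage),
      = A·s/(kg·m²·s⁻³·A⁻¹) (substituting C and V),
      = kg⁻¹·m⁻²·s⁴·A².
  So F⁻¹ = kg·m²·s⁻⁴·A⁻².
  C = A·s = s·A (charge = current × time).
  So C⁻¹ = s⁻¹·A⁻¹.
  Combining: F⁻¹·C⁻¹·s = (kg·m²·s⁻⁴·A⁻²) · (s⁻¹·A⁻¹) · s = kg·m²·s⁻⁴·A⁻³.
Right side:
  J = N·m (work = force × distance),
      = kg·m²·s⁻².
  So J⁻¹ = kg⁻¹·m⁻²·s².
  C = A·s = s·A (charge = current × time).
  So C⁻¹ = s⁻¹·A⁻¹.
  F = C/V (capacitance = charge per voltage),
      = A·s/(kg·m²·s⁻³·A⁻¹) (substituting C and V),
      = kg⁻¹·m⁻²·s⁴·A².
  So F⁻¹ = kg·m²·s⁻⁴·A⁻².
  W = J/s (power = energy per time),
      = kg·m²·s⁻³.
  Combining: s²·J⁻¹·C⁻¹·F⁻¹·W = s² · (kg⁻¹·m⁻²·s²) · (s⁻¹·A⁻¹) · (kg·m²·s⁻⁴·A⁻²) · (kg·m²·s⁻³) = kg·m²·s⁻⁴·A⁻³.
Both reduce to kg·m²·s⁻⁴·A⁻³.

Yes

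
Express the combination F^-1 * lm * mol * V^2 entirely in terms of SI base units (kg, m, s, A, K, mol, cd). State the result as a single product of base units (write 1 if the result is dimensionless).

F = kg⁻¹·m⁻²·s⁴·A².
So F⁻¹ = kg·m²·s⁻⁴·A⁻².
lm = cd.
V = kg·m²·s⁻³·A⁻¹.
So V² = kg²·m⁴·s⁻⁶·A⁻².
Combining: F⁻¹·lm·mol·V² = (kg·m²·s⁻⁴·A⁻²) · cd · mol · (kg²·m⁴·s⁻⁶·A⁻²) = kg³·m⁶·s⁻¹⁰·A⁻⁴·mol·cd.

kg³·m⁶·s⁻¹⁰·A⁻⁴·mol·cd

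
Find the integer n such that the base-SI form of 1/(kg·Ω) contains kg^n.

-2

Ω = V/A (resistance = voltage per current),
    = kg·m²·s⁻³·A⁻².
So Ω⁻¹ = kg⁻¹·m⁻²·s³·A².
Combining: kg⁻¹·Ω⁻¹ = kg⁻¹ · (kg⁻¹·m⁻²·s³·A²) = kg⁻²·m⁻²·s³·A².
The exponent of kg is -2.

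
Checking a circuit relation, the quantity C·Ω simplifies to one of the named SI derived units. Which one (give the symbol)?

Wb

C = A·s = s·A (charge = current × time).
Ω = V/A (resistance = voltage per current),
    = kg·m²·s⁻³·A⁻².
Combining: C·Ω = (s·A) · (kg·m²·s⁻³·A⁻²) = kg·m²·s⁻²·A⁻¹.
kg·m²·s⁻²·A⁻¹ is the base-SI form of the weber.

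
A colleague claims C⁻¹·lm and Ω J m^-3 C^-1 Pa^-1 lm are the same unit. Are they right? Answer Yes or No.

Left side:
  C = s·A.
  So C⁻¹ = s⁻¹·A⁻¹.
  lm = cd.
  Combining: C⁻¹·lm = (s⁻¹·A⁻¹) · cd = s⁻¹·A⁻¹·cd.
Right side:
  Ω = V/A (resistance = voltage per current),
      = kg·m²·s⁻³·A⁻².
  J = N·m (work = force × distance),
      = kg·m²·s⁻².
  C = A·s = s·A (charge = current × time).
  So C⁻¹ = s⁻¹·A⁻¹.
  Pa = N/m² (pressure = force per area),
      = kg·m⁻¹·s⁻².
  So Pa⁻¹ = kg⁻¹·m·s².
  lm = cd·sr = cd (luminous flux; sr is dimensionless).
  Combining: Ω·J·m⁻³·C⁻¹·Pa⁻¹·lm = (kg·m²·s⁻³·A⁻²) · (kg·m²·s⁻²) · m⁻³ · (s⁻¹·A⁻¹) · (kg⁻¹·m·s²) · cd = kg·m²·s⁻⁴·A⁻³·cd.
Left is s⁻¹·A⁻¹·cd; right is kg·m²·s⁻⁴·A⁻³·cd — different.

No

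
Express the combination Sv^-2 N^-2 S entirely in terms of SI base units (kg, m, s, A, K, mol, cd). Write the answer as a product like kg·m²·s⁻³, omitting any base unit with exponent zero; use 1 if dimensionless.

Sv = m²·s⁻².
So Sv⁻² = m⁻⁴·s⁴.
N = kg·m·s⁻².
So N⁻² = kg⁻²·m⁻²·s⁴.
S = kg⁻¹·m⁻²·s³·A².
Combining: Sv⁻²·N⁻²·S = (m⁻⁴·s⁴) · (kg⁻²·m⁻²·s⁴) · (kg⁻¹·m⁻²·s³·A²) = kg⁻³·m⁻⁸·s¹¹·A².

kg⁻³·m⁻⁸·s¹¹·A²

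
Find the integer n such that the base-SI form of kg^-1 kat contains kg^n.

kat = mol/s = s⁻¹·mol (catalytic activity).
Combining: kg⁻¹·kat = kg⁻¹ · (s⁻¹·mol) = kg⁻¹·s⁻¹·mol.
The exponent of kg is -1.

-1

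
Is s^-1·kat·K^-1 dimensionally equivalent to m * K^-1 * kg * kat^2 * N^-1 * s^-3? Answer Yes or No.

No

Left side:
  kat = mol/s = s⁻¹·mol (catalytic activity).
  Combining: s⁻¹·kat·K⁻¹ = s⁻¹ · (s⁻¹·mol) · K⁻¹ = s⁻²·K⁻¹·mol.
Right side:
  kat = s⁻¹·mol.
  So kat² = s⁻²·mol².
  N = kg·m·s⁻².
  So N⁻¹ = kg⁻¹·m⁻¹·s².
  Combining: m·K⁻¹·kg·kat²·N⁻¹·s⁻³ = m · K⁻¹ · kg · (s⁻²·mol²) · (kg⁻¹·m⁻¹·s²) · s⁻³ = s⁻³·K⁻¹·mol².
Left is s⁻²·K⁻¹·mol; right is s⁻³·K⁻¹·mol² — different.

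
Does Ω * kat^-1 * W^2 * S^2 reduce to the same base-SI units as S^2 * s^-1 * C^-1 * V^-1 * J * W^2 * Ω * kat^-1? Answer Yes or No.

Left side:
  Ω = V/A (resistance = voltage per current),
      = kg·m²·s⁻³·A⁻².
  kat = mol/s = s⁻¹·mol (catalytic activity).
  So kat⁻¹ = s·mol⁻¹.
  W = J/s (power = energy per time),
      = kg·m²·s⁻³.
  So W² = kg²·m⁴·s⁻⁶.
  S = 1/Ω (conductance is reciprocal resistance),
      = kg⁻¹·m⁻²·s³·A².
  So S² = kg⁻²·m⁻⁴·s⁶·A⁴.
  Combining: Ω·kat⁻¹·W²·S² = (kg·m²·s⁻³·A⁻²) · (s·mol⁻¹) · (kg²·m⁴·s⁻⁶) · (kg⁻²·m⁻⁴·s⁶·A⁴) = kg·m²·s⁻²·A²·mol⁻¹.
Right side:
  S = 1/Ω (conductance is reciprocal resistance),
      = kg⁻¹·m⁻²·s³·A².
  So S² = kg⁻²·m⁻⁴·s⁶·A⁴.
  C = A·s = s·A (charge = current × time).
  So C⁻¹ = s⁻¹·A⁻¹.
  V = W/A (potential = power per current),
      = kg·m²·s⁻³·A⁻¹.
  So V⁻¹ = kg⁻¹·m⁻²·s³·A.
  J = N·m (work = force × distance),
      = kg·m²·s⁻².
  W = J/s (power = energy per time),
      = kg·m²·s⁻³.
  So W² = kg²·m⁴·s⁻⁶.
  Ω = V/A (resistance = voltage per current),
      = kg·m²·s⁻³·A⁻².
  kat = mol/s = s⁻¹·mol (catalytic activity).
  So kat⁻¹ = s·mol⁻¹.
  Combining: S²·s⁻¹·C⁻¹·V⁻¹·J·W²·Ω·kat⁻¹ = (kg⁻²·m⁻⁴·s⁶·A⁴) · s⁻¹ · (s⁻¹·A⁻¹) · (kg⁻¹·m⁻²·s³·A) · (kg·m²·s⁻²) · (kg²·m⁴·s⁻⁶) · (kg·m²·s⁻³·A⁻²) · (s·mol⁻¹) = kg·m²·s⁻³·A²·mol⁻¹.
Left is kg·m²·s⁻²·A²·mol⁻¹; right is kg·m²·s⁻³·A²·mol⁻¹ — different.

No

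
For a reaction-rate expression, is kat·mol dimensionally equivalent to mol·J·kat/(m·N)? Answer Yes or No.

Yes

Left side:
  kat = mol/s = s⁻¹·mol (catalytic activity).
  Combining: kat·mol = (s⁻¹·mol) · mol = s⁻¹·mol².
Right side:
  J = kg·m²·s⁻².
  kat = s⁻¹·mol.
  N = kg·m·s⁻².
  So N⁻¹ = kg⁻¹·m⁻¹·s².
  Combining: mol·m⁻¹·J·kat·N⁻¹ = mol · m⁻¹ · (kg·m²·s⁻²) · (s⁻¹·mol) · (kg⁻¹·m⁻¹·s²) = s⁻¹·mol².
Both reduce to s⁻¹·mol².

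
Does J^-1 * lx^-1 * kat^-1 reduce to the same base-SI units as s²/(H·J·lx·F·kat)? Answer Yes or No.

Yes

Left side:
  J = N·m (work = force × distance),
      = kg·m²·s⁻².
  So J⁻¹ = kg⁻¹·m⁻²·s².
  lx = lm/m² (illuminance = luminous flux per area),
      = m⁻²·cd.
  So lx⁻¹ = m²·cd⁻¹.
  kat = mol/s = s⁻¹·mol (catalytic activity).
  So kat⁻¹ = s·mol⁻¹.
  Combining: J⁻¹·lx⁻¹·kat⁻¹ = (kg⁻¹·m⁻²·s²) · (m²·cd⁻¹) · (s·mol⁻¹) = kg⁻¹·s³·mol⁻¹·cd⁻¹.
Right side:
  H = kg·m²·s⁻²·A⁻².
  So H⁻¹ = kg⁻¹·m⁻²·s²·A².
  J = kg·m²·s⁻².
  So J⁻¹ = kg⁻¹·m⁻²·s².
  lx = m⁻²·cd.
  So lx⁻¹ = m²·cd⁻¹.
  F = kg⁻¹·m⁻²·s⁴·A².
  So F⁻¹ = kg·m²·s⁻⁴·A⁻².
  kat = s⁻¹·mol.
  So kat⁻¹ = s·mol⁻¹.
  Combining: H⁻¹·s²·J⁻¹·lx⁻¹·F⁻¹·kat⁻¹ = (kg⁻¹·m⁻²·s²·A²) · s² · (kg⁻¹·m⁻²·s²) · (m²·cd⁻¹) · (kg·m²·s⁻⁴·A⁻²) · (s·mol⁻¹) = kg⁻¹·s³·mol⁻¹·cd⁻¹.
Both reduce to kg⁻¹·s³·mol⁻¹·cd⁻¹.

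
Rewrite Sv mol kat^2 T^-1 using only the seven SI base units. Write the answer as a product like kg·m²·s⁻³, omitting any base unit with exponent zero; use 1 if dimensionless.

Sv = m²·s⁻².
kat = s⁻¹·mol.
So kat² = s⁻²·mol².
T = kg·s⁻²·A⁻¹.
So T⁻¹ = kg⁻¹·s²·A.
Combining: Sv·mol·kat²·T⁻¹ = (m²·s⁻²) · mol · (s⁻²·mol²) · (kg⁻¹·s²·A) = kg⁻¹·m²·s⁻²·A·mol³.

kg⁻¹·m²·s⁻²·A·mol³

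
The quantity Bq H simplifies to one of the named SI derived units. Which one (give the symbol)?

Ω

Bq = s⁻¹.
H = kg·m²·s⁻²·A⁻².
Combining: Bq·H = s⁻¹ · (kg·m²·s⁻²·A⁻²) = kg·m²·s⁻³·A⁻².
kg·m²·s⁻³·A⁻² is the base-SI form of the ohm.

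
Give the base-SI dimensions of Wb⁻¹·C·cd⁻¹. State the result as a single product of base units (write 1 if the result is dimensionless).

kg⁻¹·m⁻²·s³·A²·cd⁻¹

Wb = kg·m²·s⁻²·A⁻¹.
So Wb⁻¹ = kg⁻¹·m⁻²·s²·A.
C = s·A.
Combining: Wb⁻¹·C·cd⁻¹ = (kg⁻¹·m⁻²·s²·A) · (s·A) · cd⁻¹ = kg⁻¹·m⁻²·s³·A²·cd⁻¹.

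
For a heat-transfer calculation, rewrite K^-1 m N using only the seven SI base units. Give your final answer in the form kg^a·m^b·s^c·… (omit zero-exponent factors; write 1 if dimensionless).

N = kg·m/s² = kg·m·s⁻² (force = mass × acceleration).
Combining: K⁻¹·m·N = K⁻¹ · m · (kg·m·s⁻²) = kg·m²·s⁻²·K⁻¹.

kg·m²·s⁻²·K⁻¹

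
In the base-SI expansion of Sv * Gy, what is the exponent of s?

-4

Sv = m²·s⁻².
Gy = m²·s⁻².
Combining: Sv·Gy = (m²·s⁻²) · (m²·s⁻²) = m⁴·s⁻⁴.
The exponent of s is -4.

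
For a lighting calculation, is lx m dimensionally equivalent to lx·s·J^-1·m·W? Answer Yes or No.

Yes

Left side:
  lx = lm/m² (illuminance = luminous flux per area),
      = m⁻²·cd.
  Combining: lx·m = (m⁻²·cd) · m = m⁻¹·cd.
Right side:
  lx = lm/m² (illuminance = luminous flux per area),
      = m⁻²·cd.
  J = N·m (work = force × distance),
      = kg·m²·s⁻².
  So J⁻¹ = kg⁻¹·m⁻²·s².
  W = J/s (power = energy per time),
      = kg·m²·s⁻³.
  Combining: lx·s·J⁻¹·m·W = (m⁻²·cd) · s · (kg⁻¹·m⁻²·s²) · m · (kg·m²·s⁻³) = m⁻¹·cd.
Both reduce to m⁻¹·cd.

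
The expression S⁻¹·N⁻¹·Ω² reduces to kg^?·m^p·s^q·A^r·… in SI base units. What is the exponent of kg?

2

S = 1/Ω (conductance is reciprocal resistance),
    = kg⁻¹·m⁻²·s³·A².
So S⁻¹ = kg·m²·s⁻³·A⁻².
N = kg·m/s² = kg·m·s⁻² (force = mass × acceleration).
So N⁻¹ = kg⁻¹·m⁻¹·s².
Ω = V/A (resistance = voltage per current),
    = kg·m²·s⁻³·A⁻².
So Ω² = kg²·m⁴·s⁻⁶·A⁻⁴.
Combining: S⁻¹·N⁻¹·Ω² = (kg·m²·s⁻³·A⁻²) · (kg⁻¹·m⁻¹·s²) · (kg²·m⁴·s⁻⁶·A⁻⁴) = kg²·m⁵·s⁻⁷·A⁻⁶.
The exponent of kg is 2.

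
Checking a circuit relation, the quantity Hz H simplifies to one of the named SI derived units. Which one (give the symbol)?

Ω

Hz = s⁻¹.
H = kg·m²·s⁻²·A⁻².
Combining: Hz·H = s⁻¹ · (kg·m²·s⁻²·A⁻²) = kg·m²·s⁻³·A⁻².
kg·m²·s⁻³·A⁻² is the base-SI form of the ohm.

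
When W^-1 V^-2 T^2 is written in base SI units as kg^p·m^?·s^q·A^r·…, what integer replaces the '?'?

-6

W = kg·m²·s⁻³.
So W⁻¹ = kg⁻¹·m⁻²·s³.
V = kg·m²·s⁻³·A⁻¹.
So V⁻² = kg⁻²·m⁻⁴·s⁶·A².
T = kg·s⁻²·A⁻¹.
So T² = kg²·s⁻⁴·A⁻².
Combining: W⁻¹·V⁻²·T² = (kg⁻¹·m⁻²·s³) · (kg⁻²·m⁻⁴·s⁶·A²) · (kg²·s⁻⁴·A⁻²) = kg⁻¹·m⁻⁶·s⁵.
The exponent of m is -6.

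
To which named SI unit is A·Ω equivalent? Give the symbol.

Ω = V/A (resistance = voltage per current),
    = kg·m²·s⁻³·A⁻².
Combining: A·Ω = A · (kg·m²·s⁻³·A⁻²) = kg·m²·s⁻³·A⁻¹.
kg·m²·s⁻³·A⁻¹ is the base-SI form of the volt.

V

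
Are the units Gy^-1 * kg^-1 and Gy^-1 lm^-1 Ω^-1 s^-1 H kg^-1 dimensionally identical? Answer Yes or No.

Left side:
  Gy = m²·s⁻².
  So Gy⁻¹ = m⁻²·s².
  Combining: Gy⁻¹·kg⁻¹ = (m⁻²·s²) · kg⁻¹ = kg⁻¹·m⁻²·s².
Right side:
  Gy = m²·s⁻².
  So Gy⁻¹ = m⁻²·s².
  lm = cd.
  So lm⁻¹ = cd⁻¹.
  Ω = kg·m²·s⁻³·A⁻².
  So Ω⁻¹ = kg⁻¹·m⁻²·s³·A².
  H = kg·m²·s⁻²·A⁻².
  Combining: Gy⁻¹·lm⁻¹·Ω⁻¹·s⁻¹·H·kg⁻¹ = (m⁻²·s²) · cd⁻¹ · (kg⁻¹·m⁻²·s³·A²) · s⁻¹ · (kg·m²·s⁻²·A⁻²) · kg⁻¹ = kg⁻¹·m⁻²·s²·cd⁻¹.
Left is kg⁻¹·m⁻²·s²; right is kg⁻¹·m⁻²·s²·cd⁻¹ — different.

No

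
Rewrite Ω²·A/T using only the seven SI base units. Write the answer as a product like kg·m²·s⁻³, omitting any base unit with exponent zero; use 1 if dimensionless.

kg·m⁴·s⁻⁴·A⁻²

T = kg·s⁻²·A⁻¹.
So T⁻¹ = kg⁻¹·s²·A.
Ω = kg·m²·s⁻³·A⁻².
So Ω² = kg²·m⁴·s⁻⁶·A⁻⁴.
Combining: T⁻¹·Ω²·A = (kg⁻¹·s²·A) · (kg²·m⁴·s⁻⁶·A⁻⁴) · A = kg·m⁴·s⁻⁴·A⁻².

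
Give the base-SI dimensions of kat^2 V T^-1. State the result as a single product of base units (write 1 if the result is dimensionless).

kat = s⁻¹·mol.
So kat² = s⁻²·mol².
V = kg·m²·s⁻³·A⁻¹.
T = kg·s⁻²·A⁻¹.
So T⁻¹ = kg⁻¹·s²·A.
Combining: kat²·V·T⁻¹ = (s⁻²·mol²) · (kg·m²·s⁻³·A⁻¹) · (kg⁻¹·s²·A) = m²·s⁻³·mol².

m²·s⁻³·mol²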